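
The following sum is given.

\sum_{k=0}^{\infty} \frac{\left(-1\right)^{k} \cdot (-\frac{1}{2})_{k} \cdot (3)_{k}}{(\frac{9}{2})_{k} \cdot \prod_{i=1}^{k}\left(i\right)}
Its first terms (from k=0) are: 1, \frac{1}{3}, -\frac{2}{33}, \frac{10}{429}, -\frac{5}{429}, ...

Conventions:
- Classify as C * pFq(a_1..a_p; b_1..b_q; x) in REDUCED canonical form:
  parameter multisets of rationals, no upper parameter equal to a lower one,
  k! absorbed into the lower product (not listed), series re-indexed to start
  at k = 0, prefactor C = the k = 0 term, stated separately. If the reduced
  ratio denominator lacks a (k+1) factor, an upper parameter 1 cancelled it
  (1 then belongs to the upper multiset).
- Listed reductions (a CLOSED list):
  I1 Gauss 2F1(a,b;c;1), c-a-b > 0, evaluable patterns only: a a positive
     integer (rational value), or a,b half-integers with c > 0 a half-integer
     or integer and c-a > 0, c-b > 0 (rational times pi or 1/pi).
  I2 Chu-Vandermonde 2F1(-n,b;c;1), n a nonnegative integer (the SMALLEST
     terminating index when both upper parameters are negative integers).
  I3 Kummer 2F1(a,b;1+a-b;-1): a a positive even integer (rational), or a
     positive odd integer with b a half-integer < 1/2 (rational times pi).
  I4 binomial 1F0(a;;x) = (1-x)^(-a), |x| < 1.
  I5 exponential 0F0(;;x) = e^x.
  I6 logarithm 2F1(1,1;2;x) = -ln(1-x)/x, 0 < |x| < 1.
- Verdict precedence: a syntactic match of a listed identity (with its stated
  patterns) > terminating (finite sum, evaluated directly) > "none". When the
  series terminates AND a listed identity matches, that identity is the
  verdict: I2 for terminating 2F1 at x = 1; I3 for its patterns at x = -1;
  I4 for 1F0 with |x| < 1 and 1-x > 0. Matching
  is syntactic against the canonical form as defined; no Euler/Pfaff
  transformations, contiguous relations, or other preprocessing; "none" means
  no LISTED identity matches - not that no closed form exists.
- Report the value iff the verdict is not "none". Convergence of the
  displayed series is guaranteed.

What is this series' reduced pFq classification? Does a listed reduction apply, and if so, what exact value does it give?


x = -1 here; the reduced form reads 2F1, upper {-\frac{1}{2}, 3}, lower {\frac{9}{2}}, C = 1. Verdict: this is Kummer's theorem (I3) (x = -1; c = \frac{9}{2} equals 1+a-b for upper {-\frac{1}{2}, 3}: listed pattern). Value: \frac{105}{256} \cdot \pi.

First insight: x = -1 and the product of the first k integers (prefactor 1) is k!.
Ratio: r(k) = -1 * (k-\frac{1}{2}) (k+3) / [(k+\frac{9}{2}) (k+1)] - poly over poly, x = -1 from leading terms; C = 1 at k = 0.


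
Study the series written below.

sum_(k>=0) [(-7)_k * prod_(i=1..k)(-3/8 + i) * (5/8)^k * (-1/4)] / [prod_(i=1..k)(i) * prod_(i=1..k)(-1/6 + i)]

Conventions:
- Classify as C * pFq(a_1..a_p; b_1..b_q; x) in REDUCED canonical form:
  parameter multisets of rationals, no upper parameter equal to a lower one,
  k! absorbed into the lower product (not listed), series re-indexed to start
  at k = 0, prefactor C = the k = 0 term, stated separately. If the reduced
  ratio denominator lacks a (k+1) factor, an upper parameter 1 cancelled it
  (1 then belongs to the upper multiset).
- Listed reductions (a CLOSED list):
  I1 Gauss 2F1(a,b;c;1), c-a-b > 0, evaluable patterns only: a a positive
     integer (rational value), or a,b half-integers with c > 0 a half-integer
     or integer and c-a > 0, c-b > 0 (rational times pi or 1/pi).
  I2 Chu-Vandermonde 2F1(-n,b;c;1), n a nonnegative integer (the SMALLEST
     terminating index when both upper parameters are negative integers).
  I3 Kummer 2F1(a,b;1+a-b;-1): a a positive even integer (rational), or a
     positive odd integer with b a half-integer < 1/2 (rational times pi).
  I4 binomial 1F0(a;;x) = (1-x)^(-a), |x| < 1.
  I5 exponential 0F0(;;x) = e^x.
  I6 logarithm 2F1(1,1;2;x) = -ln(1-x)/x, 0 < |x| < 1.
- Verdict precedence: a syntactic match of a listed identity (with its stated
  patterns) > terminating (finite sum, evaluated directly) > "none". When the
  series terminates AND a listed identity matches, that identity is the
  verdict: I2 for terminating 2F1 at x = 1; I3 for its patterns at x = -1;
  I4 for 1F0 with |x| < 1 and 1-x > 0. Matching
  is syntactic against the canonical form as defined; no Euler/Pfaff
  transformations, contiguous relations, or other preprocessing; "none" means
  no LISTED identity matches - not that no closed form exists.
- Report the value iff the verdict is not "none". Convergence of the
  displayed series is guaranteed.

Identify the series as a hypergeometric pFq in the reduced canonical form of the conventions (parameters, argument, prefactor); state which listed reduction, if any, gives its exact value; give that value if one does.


Prefactor -1/4, argument 5/8: 2F1 with upper {-7, 5/8} over lower {5/6}. Verdict: terminating. (-7)_k vanishes past k = 7, leaving a 8-term sum, computed directly. Hence: -656438302851143/24236122494205952.

Key observation: x = (5/8) and the running product (prefactor -1/4) telescopes to a rising factorial.
Adjacent-term ratio: r(k) = (5/8) * (k-7) (k+5/8) / [(k+5/6) (k+1)] ; factor over Q: parameters, x = (5/8), and C = -1/4.


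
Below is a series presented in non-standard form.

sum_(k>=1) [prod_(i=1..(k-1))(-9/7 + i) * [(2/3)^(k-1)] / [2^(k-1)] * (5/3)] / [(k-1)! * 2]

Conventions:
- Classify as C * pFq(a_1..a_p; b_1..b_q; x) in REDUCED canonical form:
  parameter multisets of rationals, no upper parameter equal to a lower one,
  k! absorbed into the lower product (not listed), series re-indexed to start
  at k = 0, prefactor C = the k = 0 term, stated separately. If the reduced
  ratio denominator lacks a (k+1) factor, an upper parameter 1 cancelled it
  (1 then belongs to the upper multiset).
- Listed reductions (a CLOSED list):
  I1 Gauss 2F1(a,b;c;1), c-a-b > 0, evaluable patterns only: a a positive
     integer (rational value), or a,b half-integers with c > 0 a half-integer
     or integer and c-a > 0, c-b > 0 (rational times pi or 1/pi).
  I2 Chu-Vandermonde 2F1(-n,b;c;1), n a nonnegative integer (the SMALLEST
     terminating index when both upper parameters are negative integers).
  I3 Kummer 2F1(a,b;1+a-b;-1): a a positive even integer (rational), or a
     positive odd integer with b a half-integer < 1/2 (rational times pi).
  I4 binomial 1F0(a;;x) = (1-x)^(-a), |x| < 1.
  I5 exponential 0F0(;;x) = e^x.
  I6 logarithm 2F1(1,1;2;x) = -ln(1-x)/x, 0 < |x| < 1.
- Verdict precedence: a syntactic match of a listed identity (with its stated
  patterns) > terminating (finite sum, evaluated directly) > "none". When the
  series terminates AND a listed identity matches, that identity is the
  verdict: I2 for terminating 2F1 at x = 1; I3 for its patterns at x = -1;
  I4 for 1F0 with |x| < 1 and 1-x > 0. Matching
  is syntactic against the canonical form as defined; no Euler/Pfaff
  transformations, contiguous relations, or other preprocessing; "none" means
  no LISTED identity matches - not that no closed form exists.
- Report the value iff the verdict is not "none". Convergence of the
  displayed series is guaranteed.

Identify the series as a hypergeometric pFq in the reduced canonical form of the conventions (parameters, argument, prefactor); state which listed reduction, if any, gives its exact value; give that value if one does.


x = 1/3 here; the reduced form reads 1F0, upper {-2/7}, lower {-}, C = 5/6. Verdict: binomial (I4) applies (the 1F0 binomial series: exponent 2/7, x = 1/3). Value: (5/6) * (2/3)^(2/7).

Structural cue: t_0 = 5/6 here, and the constant factors (prefactor 5/6) combine into one prefactor.
Adjacent-term ratio: r(k) = (1/3) * (k-2/7) / [(k+1)] - rational; roots negated = parameters, x = (1/3), C = 5/6.


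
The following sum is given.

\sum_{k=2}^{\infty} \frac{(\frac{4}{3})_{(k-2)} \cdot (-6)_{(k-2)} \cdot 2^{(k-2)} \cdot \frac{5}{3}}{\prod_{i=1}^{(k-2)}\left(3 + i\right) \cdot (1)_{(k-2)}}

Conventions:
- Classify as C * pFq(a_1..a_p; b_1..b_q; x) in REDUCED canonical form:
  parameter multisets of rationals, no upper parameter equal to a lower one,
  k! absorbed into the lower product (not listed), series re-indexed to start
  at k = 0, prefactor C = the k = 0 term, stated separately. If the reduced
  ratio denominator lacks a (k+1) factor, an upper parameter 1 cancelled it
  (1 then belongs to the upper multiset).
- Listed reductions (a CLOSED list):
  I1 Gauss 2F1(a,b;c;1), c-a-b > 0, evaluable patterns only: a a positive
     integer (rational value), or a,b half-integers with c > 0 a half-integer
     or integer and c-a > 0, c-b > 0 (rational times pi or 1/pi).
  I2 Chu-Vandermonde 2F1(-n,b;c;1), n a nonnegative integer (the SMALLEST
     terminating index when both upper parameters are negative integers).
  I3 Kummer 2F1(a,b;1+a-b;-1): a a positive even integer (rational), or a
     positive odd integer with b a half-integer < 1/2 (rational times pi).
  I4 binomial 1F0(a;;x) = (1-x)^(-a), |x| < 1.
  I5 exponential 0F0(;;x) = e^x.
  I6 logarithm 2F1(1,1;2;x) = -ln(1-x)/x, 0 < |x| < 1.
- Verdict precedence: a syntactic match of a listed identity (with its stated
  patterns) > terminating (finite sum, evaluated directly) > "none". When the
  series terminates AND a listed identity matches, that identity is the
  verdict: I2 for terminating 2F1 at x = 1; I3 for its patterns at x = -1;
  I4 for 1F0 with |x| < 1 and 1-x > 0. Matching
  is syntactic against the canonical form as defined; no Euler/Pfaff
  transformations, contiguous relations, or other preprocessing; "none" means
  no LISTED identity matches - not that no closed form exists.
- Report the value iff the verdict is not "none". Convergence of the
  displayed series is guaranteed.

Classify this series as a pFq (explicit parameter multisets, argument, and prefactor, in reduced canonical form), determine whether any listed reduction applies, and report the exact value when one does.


First insight: x = 2 and (1)_k (C = 5/3, x = 2) is k! itself.
Term ratio: r(k) = 2 * (k-6) (k+\frac{4}{3}) / [(k+4) (k+1)] - rational; roots negated = parameters, x = 2, C = \frac{5}{3}.

At argument 2: a 2F1 with upper {-6, \frac{4}{3}}, lower {4}, scaled by C = \frac{5}{3}. Verdict: terminating - the sum ends at index 6 because -6 is a negative integer; exact evaluation follows. Hence: \frac{10255}{59049}.


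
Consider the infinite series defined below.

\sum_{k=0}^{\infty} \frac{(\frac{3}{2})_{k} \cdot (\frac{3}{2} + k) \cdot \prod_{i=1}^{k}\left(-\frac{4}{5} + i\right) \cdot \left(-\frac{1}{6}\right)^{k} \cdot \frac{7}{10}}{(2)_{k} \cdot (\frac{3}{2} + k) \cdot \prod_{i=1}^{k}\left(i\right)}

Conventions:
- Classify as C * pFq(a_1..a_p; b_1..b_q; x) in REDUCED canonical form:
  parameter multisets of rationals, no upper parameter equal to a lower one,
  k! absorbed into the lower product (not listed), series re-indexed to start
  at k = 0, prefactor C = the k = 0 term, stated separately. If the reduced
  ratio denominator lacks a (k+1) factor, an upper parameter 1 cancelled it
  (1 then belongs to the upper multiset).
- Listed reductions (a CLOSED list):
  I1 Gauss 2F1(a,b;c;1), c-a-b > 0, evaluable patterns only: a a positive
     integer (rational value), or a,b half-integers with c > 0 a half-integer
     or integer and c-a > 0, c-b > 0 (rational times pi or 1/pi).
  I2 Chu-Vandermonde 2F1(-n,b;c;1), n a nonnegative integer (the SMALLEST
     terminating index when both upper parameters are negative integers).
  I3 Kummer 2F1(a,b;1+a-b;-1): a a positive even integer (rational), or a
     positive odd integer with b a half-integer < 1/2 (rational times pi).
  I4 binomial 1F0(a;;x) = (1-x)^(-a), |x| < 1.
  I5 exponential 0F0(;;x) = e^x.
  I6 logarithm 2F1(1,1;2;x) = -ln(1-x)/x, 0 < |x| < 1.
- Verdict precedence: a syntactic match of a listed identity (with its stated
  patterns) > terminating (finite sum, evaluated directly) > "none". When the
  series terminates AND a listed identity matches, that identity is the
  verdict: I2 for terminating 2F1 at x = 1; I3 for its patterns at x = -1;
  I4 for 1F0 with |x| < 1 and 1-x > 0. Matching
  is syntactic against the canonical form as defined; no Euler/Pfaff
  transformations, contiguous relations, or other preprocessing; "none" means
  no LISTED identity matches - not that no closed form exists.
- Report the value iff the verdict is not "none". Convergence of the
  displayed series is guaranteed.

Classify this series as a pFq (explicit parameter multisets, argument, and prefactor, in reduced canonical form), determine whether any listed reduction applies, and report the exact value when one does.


At argument -\frac{1}{6}: a 2F1 with upper {\frac{1}{5}, \frac{3}{2}}, lower {2}, scaled by C = \frac{7}{10}. Verdict: none here - no I1-I6 shape fits x = -\frac{1}{6} with lower {2}.

Key observation: with t_0 = \frac{7}{10}, k + 3/2 divides numerator and denominator alike; C = 7/10, x = -1/6 after cancelling.
Ratio: r(k) = -\frac{1}{6} * (k+\frac{1}{5}) (k+\frac{3}{2}) / [(k+2) (k+1)] ; factor over Q: parameters, x = -\frac{1}{6}, and C = \frac{7}{10}.


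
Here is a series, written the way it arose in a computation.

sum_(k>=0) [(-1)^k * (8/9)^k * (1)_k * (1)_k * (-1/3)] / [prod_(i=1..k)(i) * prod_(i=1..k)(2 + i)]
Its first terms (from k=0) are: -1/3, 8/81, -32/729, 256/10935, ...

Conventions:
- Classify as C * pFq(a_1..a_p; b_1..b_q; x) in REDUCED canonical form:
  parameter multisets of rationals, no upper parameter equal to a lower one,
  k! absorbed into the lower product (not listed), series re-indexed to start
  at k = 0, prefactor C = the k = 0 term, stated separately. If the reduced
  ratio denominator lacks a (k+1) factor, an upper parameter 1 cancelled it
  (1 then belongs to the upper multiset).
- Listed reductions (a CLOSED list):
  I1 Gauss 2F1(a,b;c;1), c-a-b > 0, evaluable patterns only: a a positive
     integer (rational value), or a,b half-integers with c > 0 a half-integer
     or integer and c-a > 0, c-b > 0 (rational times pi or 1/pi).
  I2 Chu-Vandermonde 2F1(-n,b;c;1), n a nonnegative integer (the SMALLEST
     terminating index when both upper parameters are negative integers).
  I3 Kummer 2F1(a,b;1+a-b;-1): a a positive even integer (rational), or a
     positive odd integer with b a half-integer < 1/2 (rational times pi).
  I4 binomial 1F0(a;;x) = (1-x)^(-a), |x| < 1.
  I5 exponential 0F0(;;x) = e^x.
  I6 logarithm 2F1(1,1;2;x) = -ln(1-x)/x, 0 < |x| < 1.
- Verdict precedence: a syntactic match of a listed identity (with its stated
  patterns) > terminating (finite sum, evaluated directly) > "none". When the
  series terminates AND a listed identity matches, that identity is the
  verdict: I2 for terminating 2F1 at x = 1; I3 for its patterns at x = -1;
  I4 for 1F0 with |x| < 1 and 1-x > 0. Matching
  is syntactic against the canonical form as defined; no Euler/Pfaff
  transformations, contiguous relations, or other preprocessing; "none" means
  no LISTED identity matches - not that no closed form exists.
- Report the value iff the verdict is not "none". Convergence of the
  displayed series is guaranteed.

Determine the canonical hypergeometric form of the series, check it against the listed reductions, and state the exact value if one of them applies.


Prefactor -1/3, argument -8/9: 2F1 with upper {1, 1} over lower {3}. Verdict: none. A 2F1 with upper {1, 1} fits none of I1-I6 at x = -8/9; the sum runs forever.

Structural cue: from the first term -1/3: the product of the first k integers (C = -1/3) is k!.
Step ratio: r(k) = (-8/9) * (k+1) (k+1) / [(k+3) (k+1)] - rational in k. x = (-8/9); t_0 = -1/3; negate the roots.


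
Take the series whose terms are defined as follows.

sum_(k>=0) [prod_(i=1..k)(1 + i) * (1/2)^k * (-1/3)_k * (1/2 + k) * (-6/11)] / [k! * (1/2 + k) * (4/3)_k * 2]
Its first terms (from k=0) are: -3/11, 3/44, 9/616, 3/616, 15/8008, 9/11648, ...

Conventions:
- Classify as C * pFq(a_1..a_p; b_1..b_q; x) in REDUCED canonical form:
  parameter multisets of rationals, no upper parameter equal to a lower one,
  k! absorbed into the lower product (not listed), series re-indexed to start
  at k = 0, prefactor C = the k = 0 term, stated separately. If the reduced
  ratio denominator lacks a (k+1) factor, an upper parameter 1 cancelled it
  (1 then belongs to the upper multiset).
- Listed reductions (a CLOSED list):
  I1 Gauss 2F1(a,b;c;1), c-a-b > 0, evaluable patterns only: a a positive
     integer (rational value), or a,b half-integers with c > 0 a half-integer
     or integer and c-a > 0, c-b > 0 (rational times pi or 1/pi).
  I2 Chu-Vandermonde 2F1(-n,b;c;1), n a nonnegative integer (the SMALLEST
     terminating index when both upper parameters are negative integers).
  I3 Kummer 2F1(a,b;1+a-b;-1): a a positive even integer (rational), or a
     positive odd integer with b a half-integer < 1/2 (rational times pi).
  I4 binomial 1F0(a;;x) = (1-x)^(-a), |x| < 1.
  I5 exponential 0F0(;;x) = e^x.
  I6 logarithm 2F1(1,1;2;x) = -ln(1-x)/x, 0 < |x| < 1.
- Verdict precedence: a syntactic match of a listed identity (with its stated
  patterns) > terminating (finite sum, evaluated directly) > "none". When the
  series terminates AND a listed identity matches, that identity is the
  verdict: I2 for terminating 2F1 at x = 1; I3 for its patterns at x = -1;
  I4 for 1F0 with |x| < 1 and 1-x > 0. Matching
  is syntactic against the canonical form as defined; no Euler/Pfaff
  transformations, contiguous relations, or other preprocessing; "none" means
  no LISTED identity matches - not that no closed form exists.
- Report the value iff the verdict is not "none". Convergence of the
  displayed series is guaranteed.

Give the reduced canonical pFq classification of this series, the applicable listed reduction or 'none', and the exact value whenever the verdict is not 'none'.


Canonical form: C = -3/11 times 2F1 with upper {-1/3, 2}, lower {4/3}, x = 1/2. Verdict: none. A 2F1 with upper {-1/3, 2} fits none of I1-I6 at x = 1/2; the sum runs forever.

Key step: with t_0 = -3/11, the running product (C = -3/11, x = 1/2) telescopes to a rising factorial.
Consecutive-term ratio: r(k) = (1/2) * (k-1/3) (k+2) / [(k+4/3) (k+1)] - rational in k. x = (1/2); t_0 = -3/11; negate the roots.


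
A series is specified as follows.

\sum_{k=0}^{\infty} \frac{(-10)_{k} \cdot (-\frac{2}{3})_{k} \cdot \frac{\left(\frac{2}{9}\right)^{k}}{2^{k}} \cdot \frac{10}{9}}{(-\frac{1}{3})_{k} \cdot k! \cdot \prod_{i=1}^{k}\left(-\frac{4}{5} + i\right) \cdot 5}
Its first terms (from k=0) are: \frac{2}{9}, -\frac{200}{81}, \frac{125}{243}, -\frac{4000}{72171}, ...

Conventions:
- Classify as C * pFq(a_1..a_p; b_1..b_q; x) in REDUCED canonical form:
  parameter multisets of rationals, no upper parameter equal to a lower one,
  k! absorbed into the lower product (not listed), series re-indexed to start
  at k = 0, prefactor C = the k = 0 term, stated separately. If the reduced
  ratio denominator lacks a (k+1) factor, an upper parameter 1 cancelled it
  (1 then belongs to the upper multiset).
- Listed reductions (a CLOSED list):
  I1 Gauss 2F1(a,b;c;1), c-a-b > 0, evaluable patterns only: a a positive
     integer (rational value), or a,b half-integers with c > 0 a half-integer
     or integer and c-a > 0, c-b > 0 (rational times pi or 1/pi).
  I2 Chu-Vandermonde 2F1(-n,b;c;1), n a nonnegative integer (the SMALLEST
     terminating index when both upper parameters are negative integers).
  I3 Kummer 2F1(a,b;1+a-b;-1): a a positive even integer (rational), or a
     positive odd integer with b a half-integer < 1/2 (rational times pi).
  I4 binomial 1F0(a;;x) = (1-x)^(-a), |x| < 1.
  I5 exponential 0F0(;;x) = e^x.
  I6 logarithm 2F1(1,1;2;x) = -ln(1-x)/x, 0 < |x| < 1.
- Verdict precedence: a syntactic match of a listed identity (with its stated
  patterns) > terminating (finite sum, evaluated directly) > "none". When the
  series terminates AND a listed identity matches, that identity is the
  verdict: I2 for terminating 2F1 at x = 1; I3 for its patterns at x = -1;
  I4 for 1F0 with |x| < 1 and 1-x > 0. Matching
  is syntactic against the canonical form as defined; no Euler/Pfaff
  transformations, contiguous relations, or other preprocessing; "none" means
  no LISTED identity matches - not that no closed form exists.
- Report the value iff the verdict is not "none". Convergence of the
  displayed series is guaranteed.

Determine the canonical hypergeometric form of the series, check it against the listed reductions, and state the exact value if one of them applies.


Key step: with t_0 = \frac{2}{9}, the two k-th powers (C = 2/9, x = 1/9) combine into one argument.
Ratio: r(k) = \frac{1}{9} * (k-10) (k-\frac{2}{3}) / [(k-\frac{1}{3}) (k+\frac{1}{5}) (k+1)] - rational in k. x = \frac{1}{9}; t_0 = \frac{2}{9}; negate the roots.

Reduced: x = \frac{1}{9}, 2F2, upper = {-10, -\frac{2}{3}}, lower = {-\frac{1}{3}, \frac{1}{5}}, C = \frac{2}{9}. Verdict: terminating (-10 upstairs). 11 nonzero terms in all; added directly. Sum: -\frac{73096235095995386906739737}{40948641561640762294240896}.


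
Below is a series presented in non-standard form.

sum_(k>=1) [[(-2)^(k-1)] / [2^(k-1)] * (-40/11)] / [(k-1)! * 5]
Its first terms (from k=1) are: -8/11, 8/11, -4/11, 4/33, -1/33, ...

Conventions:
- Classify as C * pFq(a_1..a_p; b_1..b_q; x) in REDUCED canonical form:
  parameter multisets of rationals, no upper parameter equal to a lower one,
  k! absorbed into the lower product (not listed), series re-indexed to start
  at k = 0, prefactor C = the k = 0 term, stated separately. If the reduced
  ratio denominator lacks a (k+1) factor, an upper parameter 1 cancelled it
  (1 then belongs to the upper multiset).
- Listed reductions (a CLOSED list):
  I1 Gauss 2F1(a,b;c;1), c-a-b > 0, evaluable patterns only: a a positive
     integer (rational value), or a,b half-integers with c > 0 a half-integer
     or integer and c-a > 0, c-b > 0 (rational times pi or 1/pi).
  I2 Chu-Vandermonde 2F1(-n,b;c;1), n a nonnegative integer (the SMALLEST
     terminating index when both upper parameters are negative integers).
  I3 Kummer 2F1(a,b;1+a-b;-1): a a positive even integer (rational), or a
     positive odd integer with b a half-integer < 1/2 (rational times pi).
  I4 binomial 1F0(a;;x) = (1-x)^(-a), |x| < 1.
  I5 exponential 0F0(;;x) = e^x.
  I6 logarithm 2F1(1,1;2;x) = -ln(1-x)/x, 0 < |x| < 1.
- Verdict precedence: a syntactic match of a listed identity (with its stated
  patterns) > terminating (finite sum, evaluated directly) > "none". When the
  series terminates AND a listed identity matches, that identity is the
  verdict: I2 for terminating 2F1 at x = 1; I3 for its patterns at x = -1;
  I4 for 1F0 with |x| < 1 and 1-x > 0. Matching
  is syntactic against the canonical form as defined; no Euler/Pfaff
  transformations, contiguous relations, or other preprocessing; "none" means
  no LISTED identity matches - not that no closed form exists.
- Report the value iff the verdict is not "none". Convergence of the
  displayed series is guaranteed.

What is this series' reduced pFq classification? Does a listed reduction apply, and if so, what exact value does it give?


Prefactor -8/11, argument -1: 0F0 with upper {-} over lower {-}. Verdict: the exponential series (I5) matches (the 0F0 exponential series at x = -1). Its exact value is (-8/11) * e^(-1).

The tell: from the first term -8/11: the two k-th powers (C = -8/11, x = -1) combine into one argument.
Term ratio: r(k) = (-1) * 1 / [(k+1)] - rational; roots negated = parameters, x = (-1), C = -8/11.


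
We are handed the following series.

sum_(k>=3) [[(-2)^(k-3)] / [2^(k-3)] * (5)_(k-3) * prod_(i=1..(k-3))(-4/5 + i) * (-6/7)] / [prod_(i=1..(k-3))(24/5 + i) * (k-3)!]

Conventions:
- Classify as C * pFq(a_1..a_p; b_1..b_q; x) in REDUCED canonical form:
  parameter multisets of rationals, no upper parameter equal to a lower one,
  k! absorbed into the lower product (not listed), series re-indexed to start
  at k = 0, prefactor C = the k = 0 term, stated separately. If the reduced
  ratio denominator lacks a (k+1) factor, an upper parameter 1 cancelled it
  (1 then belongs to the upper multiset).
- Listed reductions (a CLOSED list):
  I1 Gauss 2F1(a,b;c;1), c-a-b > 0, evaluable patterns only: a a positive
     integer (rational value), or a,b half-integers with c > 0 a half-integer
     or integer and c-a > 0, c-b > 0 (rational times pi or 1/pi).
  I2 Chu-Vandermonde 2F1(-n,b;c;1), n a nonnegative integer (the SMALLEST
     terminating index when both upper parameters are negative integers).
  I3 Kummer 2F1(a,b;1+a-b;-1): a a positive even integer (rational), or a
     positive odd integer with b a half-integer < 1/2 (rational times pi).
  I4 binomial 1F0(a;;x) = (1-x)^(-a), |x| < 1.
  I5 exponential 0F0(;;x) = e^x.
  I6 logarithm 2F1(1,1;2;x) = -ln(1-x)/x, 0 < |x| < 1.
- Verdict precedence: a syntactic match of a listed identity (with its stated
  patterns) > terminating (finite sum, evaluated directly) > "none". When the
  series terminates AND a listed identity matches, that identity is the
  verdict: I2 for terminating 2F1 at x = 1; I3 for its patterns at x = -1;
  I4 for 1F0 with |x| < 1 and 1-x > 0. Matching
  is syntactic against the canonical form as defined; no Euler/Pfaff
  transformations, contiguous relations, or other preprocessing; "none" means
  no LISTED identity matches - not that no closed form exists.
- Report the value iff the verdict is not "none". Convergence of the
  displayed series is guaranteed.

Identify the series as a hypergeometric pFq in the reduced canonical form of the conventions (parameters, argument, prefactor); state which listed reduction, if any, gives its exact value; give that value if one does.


At argument -1: a 2F1 with upper {1/5, 5}, lower {29/5}, scaled by C = -6/7. Verdict: none. A 2F1 with upper {1/5, 5} fits none of I1-I6 at x = -1; the sum runs forever.

The tell: x = (-1) and the lower running product (C = -6/7, x = -1) is a rising factorial.
Adjacent-term ratio: r(k) = (-1) * (k+1/5) (k+5) / [(k+29/5) (k+1)] - rational in k. x = (-1); t_0 = -6/7; negate the roots.


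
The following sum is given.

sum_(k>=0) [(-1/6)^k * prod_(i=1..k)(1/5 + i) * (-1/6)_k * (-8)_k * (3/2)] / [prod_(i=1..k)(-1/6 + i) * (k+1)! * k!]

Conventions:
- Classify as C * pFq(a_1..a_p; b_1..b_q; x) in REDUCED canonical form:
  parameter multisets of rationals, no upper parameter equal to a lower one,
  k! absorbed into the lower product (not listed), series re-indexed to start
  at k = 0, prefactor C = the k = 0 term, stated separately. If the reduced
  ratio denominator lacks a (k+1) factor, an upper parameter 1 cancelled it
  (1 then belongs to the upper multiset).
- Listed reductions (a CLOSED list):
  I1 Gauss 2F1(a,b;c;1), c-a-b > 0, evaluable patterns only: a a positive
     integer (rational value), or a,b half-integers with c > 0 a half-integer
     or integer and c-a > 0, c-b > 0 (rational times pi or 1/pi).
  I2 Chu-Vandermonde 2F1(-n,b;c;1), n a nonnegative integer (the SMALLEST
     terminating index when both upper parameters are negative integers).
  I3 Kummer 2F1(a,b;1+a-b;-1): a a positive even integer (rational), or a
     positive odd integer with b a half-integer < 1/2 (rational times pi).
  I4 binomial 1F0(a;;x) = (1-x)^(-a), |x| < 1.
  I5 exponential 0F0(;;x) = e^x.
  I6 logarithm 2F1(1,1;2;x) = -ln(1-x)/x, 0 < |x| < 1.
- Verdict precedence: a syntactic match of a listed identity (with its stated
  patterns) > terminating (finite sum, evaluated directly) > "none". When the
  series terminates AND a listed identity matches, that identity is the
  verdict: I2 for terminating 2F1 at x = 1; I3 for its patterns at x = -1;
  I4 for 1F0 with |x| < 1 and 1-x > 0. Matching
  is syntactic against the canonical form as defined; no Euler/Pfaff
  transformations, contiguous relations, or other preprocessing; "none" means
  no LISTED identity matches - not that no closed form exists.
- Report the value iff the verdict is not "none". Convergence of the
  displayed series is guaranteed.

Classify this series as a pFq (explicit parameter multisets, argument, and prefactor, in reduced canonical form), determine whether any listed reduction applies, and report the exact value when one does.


Key observation: x = (-1/6) and the lower running product (C = 3/2, x = -1/6) is a rising factorial.
Ratio: r(k) = (-1/6) * (k-8) (k-1/6) (k+6/5) / [(k+5/6) (k+2) (k+1)] - poly over poly, x = (-1/6) from leading terms; C = 3/2 at k = 0.

At argument -1/6: a 3F2 with upper {-8, -1/6, 6/5}, lower {5/6, 2}, scaled by C = 3/2. Verdict: terminating at k = 8: the factor (-8)_k kills every later term; summing the 9 survivors is exact. Sum: 28770772022170117253/23893251655500000000.


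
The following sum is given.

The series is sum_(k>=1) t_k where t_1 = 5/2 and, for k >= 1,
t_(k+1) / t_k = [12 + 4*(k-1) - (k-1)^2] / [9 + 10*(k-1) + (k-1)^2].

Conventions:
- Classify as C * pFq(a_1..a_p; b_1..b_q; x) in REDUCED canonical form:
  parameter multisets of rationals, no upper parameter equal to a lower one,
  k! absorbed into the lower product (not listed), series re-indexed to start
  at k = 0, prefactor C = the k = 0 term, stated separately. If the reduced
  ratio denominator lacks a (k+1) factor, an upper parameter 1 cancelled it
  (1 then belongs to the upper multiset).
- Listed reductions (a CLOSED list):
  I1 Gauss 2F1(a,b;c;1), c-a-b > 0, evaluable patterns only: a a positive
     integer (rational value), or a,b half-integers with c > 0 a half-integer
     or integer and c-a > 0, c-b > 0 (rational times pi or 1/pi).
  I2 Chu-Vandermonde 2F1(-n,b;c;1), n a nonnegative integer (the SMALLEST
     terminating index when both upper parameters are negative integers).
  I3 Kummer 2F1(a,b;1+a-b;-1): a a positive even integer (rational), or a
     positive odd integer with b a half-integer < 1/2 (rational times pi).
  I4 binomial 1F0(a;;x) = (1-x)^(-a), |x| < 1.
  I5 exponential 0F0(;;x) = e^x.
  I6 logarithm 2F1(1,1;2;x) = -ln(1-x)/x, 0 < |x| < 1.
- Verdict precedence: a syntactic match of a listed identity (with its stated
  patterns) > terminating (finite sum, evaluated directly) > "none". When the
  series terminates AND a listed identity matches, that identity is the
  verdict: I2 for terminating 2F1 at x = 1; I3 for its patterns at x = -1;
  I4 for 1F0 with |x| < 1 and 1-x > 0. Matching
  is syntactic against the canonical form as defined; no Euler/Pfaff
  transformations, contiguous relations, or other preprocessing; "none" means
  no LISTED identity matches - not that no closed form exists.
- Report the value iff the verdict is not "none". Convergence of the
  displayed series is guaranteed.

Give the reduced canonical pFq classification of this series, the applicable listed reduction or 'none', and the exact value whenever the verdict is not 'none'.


At argument -1: a 2F1 with upper {-6, 2}, lower {9}, scaled by C = 5/2. Verdict at x = -1: Kummer's theorem (I3) matches (x = -1; c = 9 equals 1+a-b for upper {-6, 2}: listed pattern). Its exact value is 10.

The tell: from the first term 5/2: the expanded ratio factors over Q; C = 5/2, x = -1, roots give parameters.
Consecutive-term ratio: r(k) = (-1) * (k-6) (k+2) / [(k+9) (k+1)] - rational in k, leading ratio (-1); with t_0 = 5/2, classification follows.


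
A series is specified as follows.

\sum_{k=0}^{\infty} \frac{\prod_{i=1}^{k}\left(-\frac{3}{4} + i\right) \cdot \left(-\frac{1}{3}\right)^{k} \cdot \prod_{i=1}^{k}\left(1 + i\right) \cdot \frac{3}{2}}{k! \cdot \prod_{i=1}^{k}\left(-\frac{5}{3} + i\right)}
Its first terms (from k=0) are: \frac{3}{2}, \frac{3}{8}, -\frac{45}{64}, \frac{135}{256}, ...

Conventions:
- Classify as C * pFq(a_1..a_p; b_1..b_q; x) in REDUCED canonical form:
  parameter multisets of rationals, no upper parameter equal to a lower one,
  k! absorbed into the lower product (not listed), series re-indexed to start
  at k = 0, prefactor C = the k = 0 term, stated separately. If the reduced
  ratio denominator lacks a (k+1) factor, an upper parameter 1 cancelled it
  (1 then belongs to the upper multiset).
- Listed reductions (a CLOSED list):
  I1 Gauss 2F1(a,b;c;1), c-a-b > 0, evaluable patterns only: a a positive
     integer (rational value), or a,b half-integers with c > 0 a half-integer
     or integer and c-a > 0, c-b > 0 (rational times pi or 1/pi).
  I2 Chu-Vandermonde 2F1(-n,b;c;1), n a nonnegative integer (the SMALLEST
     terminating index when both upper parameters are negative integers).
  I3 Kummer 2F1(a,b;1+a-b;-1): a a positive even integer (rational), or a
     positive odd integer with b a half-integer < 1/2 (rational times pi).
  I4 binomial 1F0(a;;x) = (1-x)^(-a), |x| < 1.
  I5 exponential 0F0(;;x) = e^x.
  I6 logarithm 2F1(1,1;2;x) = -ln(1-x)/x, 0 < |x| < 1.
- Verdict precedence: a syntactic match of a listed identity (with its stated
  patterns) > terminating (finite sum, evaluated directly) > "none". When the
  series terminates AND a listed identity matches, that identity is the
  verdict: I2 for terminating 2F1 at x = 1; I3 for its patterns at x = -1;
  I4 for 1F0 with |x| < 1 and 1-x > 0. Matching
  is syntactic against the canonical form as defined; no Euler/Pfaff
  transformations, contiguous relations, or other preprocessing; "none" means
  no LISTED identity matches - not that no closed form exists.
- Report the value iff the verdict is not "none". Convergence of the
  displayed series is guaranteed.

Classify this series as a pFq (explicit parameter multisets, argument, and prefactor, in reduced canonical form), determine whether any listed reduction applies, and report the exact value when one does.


This is \frac{3}{2} * 2F1(\frac{1}{4}, 2; -\frac{2}{3}; -\frac{1}{3}) in reduced canonical form. Verdict: none. A 2F1 with upper {\frac{1}{4}, 2} fits none of I1-I6 at x = -\frac{1}{3}; the sum runs forever.

First insight: from the first term \frac{3}{2}: the lower running product (C = 3/2, x = -1/3) is a rising factorial.
Step ratio: r(k) = -\frac{1}{3} * (k+\frac{1}{4}) (k+2) / [(k-\frac{2}{3}) (k+1)] - rational; roots negated = parameters, x = -\frac{1}{3}, C = \frac{3}{2}.


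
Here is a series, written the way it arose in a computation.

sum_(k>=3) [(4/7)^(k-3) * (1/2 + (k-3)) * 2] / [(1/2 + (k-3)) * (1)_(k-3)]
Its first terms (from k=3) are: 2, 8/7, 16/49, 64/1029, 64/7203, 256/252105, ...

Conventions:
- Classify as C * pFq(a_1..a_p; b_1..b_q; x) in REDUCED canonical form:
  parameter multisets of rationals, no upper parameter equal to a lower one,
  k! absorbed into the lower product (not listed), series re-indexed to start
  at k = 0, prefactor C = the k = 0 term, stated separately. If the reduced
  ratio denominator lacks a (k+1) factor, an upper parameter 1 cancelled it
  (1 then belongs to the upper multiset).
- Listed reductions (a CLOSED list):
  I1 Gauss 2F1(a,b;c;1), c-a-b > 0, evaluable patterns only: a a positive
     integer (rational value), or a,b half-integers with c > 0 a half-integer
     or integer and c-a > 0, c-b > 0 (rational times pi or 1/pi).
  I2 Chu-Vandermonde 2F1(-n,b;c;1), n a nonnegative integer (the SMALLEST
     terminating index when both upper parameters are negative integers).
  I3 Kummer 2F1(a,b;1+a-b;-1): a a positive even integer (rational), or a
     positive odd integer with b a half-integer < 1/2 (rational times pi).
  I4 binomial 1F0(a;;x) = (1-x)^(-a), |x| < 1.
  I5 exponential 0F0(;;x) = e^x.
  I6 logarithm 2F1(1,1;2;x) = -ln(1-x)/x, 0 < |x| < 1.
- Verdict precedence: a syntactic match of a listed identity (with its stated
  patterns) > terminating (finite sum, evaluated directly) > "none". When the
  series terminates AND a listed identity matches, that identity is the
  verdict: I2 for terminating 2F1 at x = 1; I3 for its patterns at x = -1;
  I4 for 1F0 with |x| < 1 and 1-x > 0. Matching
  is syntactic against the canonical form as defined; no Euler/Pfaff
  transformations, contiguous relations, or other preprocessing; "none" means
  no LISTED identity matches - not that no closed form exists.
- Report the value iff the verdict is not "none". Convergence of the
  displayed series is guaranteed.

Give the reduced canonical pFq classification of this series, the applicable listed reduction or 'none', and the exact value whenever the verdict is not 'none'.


Reduced: x = 4/7, 0F0, upper = {-}, lower = {-}, C = 2. Verdict: the I5 exponential reduction applies (the 0F0 exponential series at x = 4/7). Sum: 2 * e^(4/7).

The tell: from the first term 2: k + 1/2 divides numerator and denominator alike; C = 2, x = 4/7 after cancelling.
Adjacent-term ratio: r(k) = (4/7) * 1 / [(k+1)] - rational in k, leading ratio (4/7); with t_0 = 2, classification follows.


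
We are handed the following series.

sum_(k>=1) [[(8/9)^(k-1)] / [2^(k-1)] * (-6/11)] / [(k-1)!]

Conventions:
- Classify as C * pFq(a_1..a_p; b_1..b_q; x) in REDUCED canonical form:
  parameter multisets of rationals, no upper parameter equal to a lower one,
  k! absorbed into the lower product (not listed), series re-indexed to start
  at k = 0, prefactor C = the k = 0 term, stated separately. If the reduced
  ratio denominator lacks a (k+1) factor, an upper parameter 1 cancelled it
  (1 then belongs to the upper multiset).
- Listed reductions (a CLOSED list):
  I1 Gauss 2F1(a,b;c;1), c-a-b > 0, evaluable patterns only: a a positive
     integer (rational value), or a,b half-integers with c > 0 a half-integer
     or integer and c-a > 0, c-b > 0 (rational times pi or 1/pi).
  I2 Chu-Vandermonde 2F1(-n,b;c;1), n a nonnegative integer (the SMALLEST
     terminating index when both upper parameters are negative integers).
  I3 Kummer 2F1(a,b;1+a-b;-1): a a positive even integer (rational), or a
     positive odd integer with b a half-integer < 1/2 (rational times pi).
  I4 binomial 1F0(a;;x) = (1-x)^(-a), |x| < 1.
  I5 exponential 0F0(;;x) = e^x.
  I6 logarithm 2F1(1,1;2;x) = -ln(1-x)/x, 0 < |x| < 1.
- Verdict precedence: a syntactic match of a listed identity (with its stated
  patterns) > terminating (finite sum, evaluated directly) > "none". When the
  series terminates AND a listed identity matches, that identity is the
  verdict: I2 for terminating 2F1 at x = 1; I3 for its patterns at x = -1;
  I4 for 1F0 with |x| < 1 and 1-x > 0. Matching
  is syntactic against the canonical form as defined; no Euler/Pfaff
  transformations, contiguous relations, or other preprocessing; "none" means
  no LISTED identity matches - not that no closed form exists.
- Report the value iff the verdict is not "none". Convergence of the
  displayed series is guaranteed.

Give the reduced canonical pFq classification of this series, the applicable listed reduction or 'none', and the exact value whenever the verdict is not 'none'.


Key step: from the first term -6/11: the two k-th powers (prefactor -6/11) combine into one argument.
Adjacent-term ratio: r(k) = (4/9) * 1 / [(k+1)] - rational in k, leading ratio (4/9); with t_0 = -6/11, classification follows.

Canonical form: C = -6/11 times 0F0 with upper {-}, lower {-}, x = 4/9. Verdict: the exponential series (I5) fires (the 0F0 exponential series at x = 4/9). Sum: (-6/11) * e^(4/9).


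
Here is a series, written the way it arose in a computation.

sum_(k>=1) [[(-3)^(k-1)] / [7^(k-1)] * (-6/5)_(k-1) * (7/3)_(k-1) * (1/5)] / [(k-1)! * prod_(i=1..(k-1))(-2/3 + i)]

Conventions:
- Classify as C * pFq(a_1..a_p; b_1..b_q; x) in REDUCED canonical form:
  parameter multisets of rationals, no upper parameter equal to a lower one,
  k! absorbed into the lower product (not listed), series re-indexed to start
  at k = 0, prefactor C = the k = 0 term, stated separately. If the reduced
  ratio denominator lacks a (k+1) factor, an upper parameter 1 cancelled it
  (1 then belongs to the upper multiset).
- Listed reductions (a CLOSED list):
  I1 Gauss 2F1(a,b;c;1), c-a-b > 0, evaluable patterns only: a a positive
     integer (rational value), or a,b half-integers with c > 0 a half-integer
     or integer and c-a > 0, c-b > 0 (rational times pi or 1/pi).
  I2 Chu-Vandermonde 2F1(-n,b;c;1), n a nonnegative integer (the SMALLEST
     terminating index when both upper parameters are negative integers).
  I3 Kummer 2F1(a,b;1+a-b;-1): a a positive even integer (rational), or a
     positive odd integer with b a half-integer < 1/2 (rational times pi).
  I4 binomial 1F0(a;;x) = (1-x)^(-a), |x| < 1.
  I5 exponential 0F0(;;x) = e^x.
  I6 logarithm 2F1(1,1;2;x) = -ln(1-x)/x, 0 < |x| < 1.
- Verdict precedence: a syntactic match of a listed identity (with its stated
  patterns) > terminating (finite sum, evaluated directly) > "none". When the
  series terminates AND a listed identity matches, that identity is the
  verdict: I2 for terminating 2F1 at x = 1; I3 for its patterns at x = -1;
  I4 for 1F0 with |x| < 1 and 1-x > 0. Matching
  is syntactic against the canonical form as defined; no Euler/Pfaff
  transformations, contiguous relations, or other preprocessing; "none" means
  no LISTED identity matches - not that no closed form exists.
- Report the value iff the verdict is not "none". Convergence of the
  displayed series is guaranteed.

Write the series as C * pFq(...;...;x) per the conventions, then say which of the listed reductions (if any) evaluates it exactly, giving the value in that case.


The series (x = -3/7) is 2F1: upper {-6/5, 7/3}, lower {1/3}, prefactor 1/5. Verdict: none. A 2F1 with upper {-6/5, 7/3} fits none of I1-I6 at x = -3/7; the sum runs forever.

Key step: t_0 = 1/5 here, and the two geometric factors (prefactor 1/5) combine into one argument.
Ratio: r(k) = (-3/7) * (k-6/5) (k+7/3) / [(k+1/3) (k+1)] - rational in k. x = (-3/7); t_0 = 1/5; negate the roots.
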